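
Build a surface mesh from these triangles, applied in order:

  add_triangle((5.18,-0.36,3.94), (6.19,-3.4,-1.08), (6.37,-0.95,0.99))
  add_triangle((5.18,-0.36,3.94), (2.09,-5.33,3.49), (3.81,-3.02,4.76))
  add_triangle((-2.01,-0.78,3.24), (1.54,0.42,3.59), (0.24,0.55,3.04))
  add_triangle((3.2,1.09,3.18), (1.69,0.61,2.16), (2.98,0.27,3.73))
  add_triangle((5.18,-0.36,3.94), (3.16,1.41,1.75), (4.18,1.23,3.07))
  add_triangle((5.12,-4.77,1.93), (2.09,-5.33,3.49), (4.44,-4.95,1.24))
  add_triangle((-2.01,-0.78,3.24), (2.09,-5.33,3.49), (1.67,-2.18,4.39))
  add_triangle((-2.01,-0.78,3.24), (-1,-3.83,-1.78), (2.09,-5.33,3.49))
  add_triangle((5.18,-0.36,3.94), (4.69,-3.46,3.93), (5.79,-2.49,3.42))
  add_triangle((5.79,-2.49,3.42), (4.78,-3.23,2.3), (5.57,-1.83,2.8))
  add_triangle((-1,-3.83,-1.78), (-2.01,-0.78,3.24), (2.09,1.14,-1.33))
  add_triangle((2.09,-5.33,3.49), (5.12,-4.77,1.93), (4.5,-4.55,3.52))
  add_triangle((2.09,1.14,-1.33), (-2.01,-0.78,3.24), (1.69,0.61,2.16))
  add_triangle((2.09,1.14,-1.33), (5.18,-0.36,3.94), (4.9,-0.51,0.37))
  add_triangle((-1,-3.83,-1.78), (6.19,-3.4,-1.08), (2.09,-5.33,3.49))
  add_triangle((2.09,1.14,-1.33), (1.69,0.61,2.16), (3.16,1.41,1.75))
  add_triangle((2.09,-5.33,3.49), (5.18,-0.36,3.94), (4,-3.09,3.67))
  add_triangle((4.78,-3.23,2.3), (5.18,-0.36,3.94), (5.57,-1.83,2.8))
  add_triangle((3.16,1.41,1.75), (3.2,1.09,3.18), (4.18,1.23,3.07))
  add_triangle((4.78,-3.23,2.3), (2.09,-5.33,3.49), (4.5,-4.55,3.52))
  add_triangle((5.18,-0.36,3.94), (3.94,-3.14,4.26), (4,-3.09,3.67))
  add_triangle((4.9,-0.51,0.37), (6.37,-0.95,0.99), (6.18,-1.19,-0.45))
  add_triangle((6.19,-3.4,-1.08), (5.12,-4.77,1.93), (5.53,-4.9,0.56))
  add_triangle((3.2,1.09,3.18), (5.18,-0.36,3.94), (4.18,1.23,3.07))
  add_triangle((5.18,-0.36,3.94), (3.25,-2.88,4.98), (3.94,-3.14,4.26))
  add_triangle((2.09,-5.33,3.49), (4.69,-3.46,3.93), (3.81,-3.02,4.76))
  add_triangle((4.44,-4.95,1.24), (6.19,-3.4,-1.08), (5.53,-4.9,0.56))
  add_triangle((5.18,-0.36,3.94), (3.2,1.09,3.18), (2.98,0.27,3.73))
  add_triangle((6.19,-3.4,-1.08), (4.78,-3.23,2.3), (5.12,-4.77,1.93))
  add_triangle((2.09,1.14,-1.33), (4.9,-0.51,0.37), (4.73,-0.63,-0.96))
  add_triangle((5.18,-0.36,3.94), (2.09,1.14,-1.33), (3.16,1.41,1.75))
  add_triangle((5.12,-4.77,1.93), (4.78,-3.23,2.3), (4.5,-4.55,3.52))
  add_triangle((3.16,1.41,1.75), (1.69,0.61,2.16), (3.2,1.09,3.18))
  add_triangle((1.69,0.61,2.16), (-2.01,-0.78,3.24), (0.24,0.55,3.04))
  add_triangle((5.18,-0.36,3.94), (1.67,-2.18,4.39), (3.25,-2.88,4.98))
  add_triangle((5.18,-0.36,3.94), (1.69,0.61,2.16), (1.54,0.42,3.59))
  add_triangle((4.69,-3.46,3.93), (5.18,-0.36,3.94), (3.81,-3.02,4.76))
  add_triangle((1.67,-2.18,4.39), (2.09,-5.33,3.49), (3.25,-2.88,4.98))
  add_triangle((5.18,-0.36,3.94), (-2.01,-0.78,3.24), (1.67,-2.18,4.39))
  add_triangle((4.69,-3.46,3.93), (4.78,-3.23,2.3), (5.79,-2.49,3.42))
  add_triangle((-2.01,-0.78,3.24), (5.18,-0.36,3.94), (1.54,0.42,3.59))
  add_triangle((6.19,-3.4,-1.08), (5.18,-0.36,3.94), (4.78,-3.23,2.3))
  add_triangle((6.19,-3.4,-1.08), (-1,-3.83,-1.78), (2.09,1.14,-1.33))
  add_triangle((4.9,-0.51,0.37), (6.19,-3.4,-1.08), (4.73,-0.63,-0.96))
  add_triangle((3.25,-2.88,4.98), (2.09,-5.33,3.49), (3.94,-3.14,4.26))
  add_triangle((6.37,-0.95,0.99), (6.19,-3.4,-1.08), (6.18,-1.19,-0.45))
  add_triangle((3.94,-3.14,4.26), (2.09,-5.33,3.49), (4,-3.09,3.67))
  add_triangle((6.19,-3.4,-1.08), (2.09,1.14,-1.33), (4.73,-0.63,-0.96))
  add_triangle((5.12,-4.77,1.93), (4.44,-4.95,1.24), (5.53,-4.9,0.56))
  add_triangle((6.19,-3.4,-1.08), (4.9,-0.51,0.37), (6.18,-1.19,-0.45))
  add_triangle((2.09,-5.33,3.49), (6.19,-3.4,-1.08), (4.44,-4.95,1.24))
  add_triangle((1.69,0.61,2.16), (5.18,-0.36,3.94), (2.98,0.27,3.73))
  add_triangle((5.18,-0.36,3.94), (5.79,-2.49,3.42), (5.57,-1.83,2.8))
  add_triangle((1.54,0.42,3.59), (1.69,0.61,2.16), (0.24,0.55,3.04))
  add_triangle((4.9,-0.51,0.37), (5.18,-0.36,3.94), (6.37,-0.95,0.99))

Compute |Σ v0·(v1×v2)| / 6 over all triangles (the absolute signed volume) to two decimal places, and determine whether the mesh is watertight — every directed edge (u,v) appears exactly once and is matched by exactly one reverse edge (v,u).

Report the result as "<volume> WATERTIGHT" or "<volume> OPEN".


Per-triangle v0·(v1×v2)/6:
  t1: +7.3493
  t2: -3.8146
  t3: +1.1333
  t4: +0.2050
  t5: +0.7040
  t6: +3.1277
  t7: +8.0711
  t8: +14.8868
  t9: +3.3161
  t10: +0.8409
  t11: -1.9772
  t12: +4.4399
  t13: +0.5695
  t14: +4.1521
  t15: +25.8476
  t16: -0.0550
  t17: -1.8045
  t18: -1.9302
  t19: +0.3366
  t20: -1.2412
  t21: +1.5138
  t22: +0.4421
  t23: +2.3452
  t24: +1.1032
  t25: +3.3115
  t26: +4.3568
  t27: +0.0793
  t28: +1.3507
  t29: +4.5691
  t30: +1.6276
  t31: +3.3825
  t32: +2.0557
  t33: +0.1110
  t34: -0.8001
  t35: +2.6797
  t36: +1.1211
  t37: +4.1755
  t38: +3.3405
  t39: +6.0203
  t40: +2.0432
  t41: +4.0902
  t42: +11.0560
  t43: +8.9748
  t44: +2.7903
  t45: +3.2935
  t46: +3.1272
  t47: +1.4968
  t48: +1.6420
  t49: +1.1516
  t50: -1.3720
  t51: -1.2943
  t52: -0.5588
  t53: +1.3635
  t54: +0.3163
  t55: +0.9063
Σ = +145.9694 → |volume| = 145.97

Directed edges: 165 total; 3 unmatched, e.g. (4.78,-3.23,2.3)→(2.09,-5.33,3.49) → open.

145.97 OPEN


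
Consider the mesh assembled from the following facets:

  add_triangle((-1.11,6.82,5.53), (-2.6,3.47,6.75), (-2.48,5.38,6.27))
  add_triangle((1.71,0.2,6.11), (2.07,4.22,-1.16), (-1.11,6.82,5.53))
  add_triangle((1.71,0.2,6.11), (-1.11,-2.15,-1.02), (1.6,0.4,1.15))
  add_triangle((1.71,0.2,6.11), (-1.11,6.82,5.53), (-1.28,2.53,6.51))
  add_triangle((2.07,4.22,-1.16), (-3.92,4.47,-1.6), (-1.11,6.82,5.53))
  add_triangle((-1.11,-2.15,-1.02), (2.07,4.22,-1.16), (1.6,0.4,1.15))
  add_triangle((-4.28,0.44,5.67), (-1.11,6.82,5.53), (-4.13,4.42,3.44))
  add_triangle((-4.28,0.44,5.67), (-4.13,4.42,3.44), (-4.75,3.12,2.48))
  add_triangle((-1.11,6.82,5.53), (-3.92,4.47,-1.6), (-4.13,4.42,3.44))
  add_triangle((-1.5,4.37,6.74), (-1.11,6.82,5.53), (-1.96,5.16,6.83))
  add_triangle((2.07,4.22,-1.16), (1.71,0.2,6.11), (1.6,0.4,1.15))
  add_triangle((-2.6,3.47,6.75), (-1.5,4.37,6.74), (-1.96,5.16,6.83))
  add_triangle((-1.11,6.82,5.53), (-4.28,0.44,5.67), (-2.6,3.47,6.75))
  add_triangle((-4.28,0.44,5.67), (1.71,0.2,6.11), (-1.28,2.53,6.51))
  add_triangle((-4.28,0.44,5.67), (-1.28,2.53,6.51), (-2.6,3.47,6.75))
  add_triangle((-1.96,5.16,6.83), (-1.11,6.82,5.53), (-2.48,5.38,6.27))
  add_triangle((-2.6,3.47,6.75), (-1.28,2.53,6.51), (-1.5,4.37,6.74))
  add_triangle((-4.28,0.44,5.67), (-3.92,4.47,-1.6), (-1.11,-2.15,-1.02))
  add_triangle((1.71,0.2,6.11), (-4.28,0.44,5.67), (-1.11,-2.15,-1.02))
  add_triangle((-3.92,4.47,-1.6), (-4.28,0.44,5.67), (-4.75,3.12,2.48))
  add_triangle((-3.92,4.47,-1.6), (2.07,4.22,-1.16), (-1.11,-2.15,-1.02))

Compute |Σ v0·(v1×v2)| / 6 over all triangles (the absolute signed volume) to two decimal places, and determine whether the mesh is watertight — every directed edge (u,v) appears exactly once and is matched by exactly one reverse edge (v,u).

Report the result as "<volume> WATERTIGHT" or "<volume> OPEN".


201.65 OPEN

Per-triangle v0·(v1×v2)/6:
  t1: -2.7654
  t2: +27.7133
  t3: +2.4507
  t4: +14.7009
  t5: +32.9978
  t6: +1.5415
  t7: +21.2866
  t8: +7.0530
  t9: +19.7316
  t10: +1.6978
  t11: +4.6585
  t12: +1.3503
  t13: +6.5381
  t14: +13.0386
  t15: +5.3433
  t16: +2.3964
  t17: +2.2570
  t18: +18.1965
  t19: +12.8591
  t20: +1.6915
  t21: +6.9116
Σ = +201.6487 → |volume| = 201.65

Directed edges: 63 total; 9 unmatched, e.g. (-2.6,3.47,6.75)→(-2.48,5.38,6.27) → open.


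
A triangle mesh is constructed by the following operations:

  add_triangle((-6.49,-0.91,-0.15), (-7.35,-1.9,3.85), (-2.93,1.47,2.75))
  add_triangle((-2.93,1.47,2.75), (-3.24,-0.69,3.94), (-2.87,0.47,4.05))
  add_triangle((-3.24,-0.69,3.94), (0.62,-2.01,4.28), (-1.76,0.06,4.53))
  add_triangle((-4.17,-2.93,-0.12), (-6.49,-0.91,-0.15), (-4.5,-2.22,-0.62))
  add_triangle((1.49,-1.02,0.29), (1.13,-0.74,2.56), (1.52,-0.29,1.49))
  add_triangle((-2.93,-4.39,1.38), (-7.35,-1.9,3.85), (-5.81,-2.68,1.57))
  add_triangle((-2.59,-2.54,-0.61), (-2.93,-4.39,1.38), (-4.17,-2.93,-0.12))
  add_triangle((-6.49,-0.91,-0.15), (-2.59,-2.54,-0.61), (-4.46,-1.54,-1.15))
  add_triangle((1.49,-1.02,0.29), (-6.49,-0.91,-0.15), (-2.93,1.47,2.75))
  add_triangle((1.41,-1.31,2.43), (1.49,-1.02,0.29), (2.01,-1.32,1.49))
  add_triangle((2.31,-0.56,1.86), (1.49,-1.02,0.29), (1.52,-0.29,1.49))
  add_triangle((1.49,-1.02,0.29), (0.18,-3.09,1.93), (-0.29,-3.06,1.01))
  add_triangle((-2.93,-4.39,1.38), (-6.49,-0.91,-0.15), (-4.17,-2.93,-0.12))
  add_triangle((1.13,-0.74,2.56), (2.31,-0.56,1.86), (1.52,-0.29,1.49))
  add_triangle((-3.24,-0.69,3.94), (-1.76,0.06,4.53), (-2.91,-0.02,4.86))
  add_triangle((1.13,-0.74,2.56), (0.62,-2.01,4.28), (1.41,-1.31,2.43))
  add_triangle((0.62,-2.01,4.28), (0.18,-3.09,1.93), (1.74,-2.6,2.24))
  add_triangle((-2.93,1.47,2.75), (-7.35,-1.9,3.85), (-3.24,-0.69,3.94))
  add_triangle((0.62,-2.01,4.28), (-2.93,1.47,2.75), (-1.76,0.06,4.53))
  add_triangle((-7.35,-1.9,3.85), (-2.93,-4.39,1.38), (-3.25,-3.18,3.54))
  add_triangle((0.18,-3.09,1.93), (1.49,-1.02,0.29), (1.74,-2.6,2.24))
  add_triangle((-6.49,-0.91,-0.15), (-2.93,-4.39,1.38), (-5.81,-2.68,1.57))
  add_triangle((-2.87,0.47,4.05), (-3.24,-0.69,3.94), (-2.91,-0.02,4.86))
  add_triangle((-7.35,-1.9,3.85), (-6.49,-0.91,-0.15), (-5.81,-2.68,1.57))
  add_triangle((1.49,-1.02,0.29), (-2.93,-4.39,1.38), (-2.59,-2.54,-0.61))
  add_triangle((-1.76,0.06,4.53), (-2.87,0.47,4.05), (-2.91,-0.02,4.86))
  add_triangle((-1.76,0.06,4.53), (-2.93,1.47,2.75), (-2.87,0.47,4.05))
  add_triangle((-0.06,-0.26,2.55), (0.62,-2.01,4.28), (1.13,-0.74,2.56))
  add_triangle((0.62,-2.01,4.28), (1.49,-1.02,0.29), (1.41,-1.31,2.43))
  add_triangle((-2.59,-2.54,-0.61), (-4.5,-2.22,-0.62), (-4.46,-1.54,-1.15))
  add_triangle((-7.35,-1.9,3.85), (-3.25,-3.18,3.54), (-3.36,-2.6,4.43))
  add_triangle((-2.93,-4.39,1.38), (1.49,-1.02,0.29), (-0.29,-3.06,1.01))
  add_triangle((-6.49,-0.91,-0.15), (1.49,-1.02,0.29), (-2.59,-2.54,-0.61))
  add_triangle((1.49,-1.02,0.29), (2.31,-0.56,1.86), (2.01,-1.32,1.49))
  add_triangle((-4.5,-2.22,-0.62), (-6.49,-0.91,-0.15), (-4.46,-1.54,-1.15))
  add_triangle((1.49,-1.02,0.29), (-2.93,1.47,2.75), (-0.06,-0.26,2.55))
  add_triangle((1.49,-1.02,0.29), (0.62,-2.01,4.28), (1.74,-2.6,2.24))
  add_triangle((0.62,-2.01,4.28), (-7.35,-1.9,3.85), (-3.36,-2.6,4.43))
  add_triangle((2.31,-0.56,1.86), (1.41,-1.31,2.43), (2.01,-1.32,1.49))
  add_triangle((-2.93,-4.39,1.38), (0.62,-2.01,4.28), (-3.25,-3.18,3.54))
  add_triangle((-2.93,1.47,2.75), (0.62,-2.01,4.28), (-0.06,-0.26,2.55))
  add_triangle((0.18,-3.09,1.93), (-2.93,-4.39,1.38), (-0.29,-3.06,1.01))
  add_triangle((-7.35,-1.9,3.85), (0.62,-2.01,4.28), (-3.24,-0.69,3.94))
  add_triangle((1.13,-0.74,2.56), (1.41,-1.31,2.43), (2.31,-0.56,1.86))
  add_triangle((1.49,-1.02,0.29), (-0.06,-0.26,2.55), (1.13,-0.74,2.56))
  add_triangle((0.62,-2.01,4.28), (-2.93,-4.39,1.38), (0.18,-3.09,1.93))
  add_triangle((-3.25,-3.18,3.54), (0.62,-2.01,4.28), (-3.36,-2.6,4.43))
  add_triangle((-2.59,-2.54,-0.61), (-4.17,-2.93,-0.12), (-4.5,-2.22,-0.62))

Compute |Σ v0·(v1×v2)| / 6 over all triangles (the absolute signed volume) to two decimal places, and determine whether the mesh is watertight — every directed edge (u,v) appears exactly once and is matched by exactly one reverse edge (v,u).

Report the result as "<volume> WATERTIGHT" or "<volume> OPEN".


Per-triangle v0·(v1×v2)/6:
  t1: +10.8280
  t2: +1.1078
  t3: +3.9462
  t4: +1.2684
  t5: -0.4262
  t6: +6.3329
  t7: +1.6005
  t8: -1.9208
  t9: -4.2655
  t10: +0.1240
  t11: -0.0400
  t12: +0.7477
  t13: +3.7743
  t14: +0.0976
  t15: +0.4637
  t16: +0.4403
  t17: +2.3148
  t18: +5.9002
  t19: -0.4338
  t20: +8.6209
  t21: +0.7378
  t22: +4.4144
  t23: +0.5901
  t24: +6.5081
  t25: +2.2571
  t26: +0.4038
  t27: +0.8181
  t28: +0.6493
  t29: +0.4926
  t30: +0.6323
  t31: +3.7555
  t32: +0.1157
  t33: -1.3330
  t34: +0.2591
  t35: +1.2890
  t36: -0.0926
  t37: +0.7066
  t38: +2.6683
  t39: +0.4629
  t40: +6.6557
  t41: +1.3801
  t42: +1.1502
  t43: +6.7951
  t44: +0.3828
  t45: -0.1963
  t46: +4.6095
  t47: +2.9373
  t48: +0.5960
Σ = +90.1264 → |volume| = 90.13

Directed edges: 144 total, each appears once with its reverse present → watertight.

90.13 WATERTIGHT


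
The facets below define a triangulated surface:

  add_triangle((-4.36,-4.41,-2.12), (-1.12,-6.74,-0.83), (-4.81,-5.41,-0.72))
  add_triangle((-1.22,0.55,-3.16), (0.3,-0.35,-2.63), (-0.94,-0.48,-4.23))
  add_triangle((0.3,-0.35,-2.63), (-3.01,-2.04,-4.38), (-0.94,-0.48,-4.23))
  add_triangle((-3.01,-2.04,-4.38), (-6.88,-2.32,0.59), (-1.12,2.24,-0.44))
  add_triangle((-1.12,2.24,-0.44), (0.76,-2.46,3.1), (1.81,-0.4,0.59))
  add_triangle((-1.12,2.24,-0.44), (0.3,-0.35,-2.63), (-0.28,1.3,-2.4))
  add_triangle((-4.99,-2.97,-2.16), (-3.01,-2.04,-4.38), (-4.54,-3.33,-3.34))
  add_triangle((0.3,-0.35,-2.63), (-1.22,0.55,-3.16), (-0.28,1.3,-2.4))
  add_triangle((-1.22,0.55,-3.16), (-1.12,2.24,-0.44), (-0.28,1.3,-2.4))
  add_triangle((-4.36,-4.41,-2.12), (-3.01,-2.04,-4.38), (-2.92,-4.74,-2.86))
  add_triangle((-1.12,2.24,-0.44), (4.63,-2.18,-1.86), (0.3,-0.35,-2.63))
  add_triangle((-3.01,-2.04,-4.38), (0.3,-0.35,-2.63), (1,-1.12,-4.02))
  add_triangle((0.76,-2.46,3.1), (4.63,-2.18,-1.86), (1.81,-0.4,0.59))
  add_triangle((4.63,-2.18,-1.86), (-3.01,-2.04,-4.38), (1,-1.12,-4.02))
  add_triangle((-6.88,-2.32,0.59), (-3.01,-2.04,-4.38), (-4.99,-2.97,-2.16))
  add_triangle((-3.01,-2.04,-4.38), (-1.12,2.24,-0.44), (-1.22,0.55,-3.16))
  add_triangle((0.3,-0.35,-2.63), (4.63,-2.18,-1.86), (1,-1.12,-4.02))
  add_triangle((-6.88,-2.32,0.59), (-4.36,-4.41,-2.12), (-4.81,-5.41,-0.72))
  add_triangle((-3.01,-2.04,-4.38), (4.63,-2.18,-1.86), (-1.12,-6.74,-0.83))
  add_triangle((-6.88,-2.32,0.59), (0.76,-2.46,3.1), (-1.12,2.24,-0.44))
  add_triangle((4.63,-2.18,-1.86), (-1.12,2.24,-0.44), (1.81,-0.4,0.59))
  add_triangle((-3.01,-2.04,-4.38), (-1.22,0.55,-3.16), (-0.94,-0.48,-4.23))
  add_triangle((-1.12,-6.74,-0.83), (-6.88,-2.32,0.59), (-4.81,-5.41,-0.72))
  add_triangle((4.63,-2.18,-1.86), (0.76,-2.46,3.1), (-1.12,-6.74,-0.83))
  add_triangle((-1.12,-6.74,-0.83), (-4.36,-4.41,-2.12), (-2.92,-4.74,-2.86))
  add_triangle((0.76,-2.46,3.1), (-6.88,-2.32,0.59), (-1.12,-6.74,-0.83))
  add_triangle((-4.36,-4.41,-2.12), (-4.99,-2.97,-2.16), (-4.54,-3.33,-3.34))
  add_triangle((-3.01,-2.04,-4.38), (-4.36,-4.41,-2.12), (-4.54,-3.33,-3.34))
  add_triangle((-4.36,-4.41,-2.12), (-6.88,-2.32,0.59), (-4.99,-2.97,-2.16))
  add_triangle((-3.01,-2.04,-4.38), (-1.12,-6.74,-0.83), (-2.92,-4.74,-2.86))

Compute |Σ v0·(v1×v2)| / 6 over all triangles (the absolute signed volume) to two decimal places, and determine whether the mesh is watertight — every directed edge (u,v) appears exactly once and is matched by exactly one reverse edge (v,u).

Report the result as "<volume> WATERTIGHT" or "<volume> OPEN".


170.21 WATERTIGHT

Per-triangle v0·(v1×v2)/6:
  t1: +6.7089
  t2: +0.5477
  t3: +1.0361
  t4: +14.5518
  t5: +1.6626
  t6: -0.2727
  t7: +1.3226
  t8: +0.8863
  t9: +1.1782
  t10: +4.8374
  t11: +3.4599
  t12: +1.2458
  t13: +3.3249
  t14: +6.8531
  t15: +3.8048
  t16: +2.9051
  t17: +0.6742
  t18: +7.0150
  t19: +27.9294
  t20: +7.8310
  t21: +2.0513
  t22: +1.8678
  t23: +4.2396
  t24: +21.1732
  t25: +5.4976
  t26: +25.9758
  t27: +1.9537
  t28: +1.8480
  t29: +5.0424
  t30: +3.0600
Σ = +170.2114 → |volume| = 170.21

Directed edges: 90 total, each appears once with its reverse present → watertight.


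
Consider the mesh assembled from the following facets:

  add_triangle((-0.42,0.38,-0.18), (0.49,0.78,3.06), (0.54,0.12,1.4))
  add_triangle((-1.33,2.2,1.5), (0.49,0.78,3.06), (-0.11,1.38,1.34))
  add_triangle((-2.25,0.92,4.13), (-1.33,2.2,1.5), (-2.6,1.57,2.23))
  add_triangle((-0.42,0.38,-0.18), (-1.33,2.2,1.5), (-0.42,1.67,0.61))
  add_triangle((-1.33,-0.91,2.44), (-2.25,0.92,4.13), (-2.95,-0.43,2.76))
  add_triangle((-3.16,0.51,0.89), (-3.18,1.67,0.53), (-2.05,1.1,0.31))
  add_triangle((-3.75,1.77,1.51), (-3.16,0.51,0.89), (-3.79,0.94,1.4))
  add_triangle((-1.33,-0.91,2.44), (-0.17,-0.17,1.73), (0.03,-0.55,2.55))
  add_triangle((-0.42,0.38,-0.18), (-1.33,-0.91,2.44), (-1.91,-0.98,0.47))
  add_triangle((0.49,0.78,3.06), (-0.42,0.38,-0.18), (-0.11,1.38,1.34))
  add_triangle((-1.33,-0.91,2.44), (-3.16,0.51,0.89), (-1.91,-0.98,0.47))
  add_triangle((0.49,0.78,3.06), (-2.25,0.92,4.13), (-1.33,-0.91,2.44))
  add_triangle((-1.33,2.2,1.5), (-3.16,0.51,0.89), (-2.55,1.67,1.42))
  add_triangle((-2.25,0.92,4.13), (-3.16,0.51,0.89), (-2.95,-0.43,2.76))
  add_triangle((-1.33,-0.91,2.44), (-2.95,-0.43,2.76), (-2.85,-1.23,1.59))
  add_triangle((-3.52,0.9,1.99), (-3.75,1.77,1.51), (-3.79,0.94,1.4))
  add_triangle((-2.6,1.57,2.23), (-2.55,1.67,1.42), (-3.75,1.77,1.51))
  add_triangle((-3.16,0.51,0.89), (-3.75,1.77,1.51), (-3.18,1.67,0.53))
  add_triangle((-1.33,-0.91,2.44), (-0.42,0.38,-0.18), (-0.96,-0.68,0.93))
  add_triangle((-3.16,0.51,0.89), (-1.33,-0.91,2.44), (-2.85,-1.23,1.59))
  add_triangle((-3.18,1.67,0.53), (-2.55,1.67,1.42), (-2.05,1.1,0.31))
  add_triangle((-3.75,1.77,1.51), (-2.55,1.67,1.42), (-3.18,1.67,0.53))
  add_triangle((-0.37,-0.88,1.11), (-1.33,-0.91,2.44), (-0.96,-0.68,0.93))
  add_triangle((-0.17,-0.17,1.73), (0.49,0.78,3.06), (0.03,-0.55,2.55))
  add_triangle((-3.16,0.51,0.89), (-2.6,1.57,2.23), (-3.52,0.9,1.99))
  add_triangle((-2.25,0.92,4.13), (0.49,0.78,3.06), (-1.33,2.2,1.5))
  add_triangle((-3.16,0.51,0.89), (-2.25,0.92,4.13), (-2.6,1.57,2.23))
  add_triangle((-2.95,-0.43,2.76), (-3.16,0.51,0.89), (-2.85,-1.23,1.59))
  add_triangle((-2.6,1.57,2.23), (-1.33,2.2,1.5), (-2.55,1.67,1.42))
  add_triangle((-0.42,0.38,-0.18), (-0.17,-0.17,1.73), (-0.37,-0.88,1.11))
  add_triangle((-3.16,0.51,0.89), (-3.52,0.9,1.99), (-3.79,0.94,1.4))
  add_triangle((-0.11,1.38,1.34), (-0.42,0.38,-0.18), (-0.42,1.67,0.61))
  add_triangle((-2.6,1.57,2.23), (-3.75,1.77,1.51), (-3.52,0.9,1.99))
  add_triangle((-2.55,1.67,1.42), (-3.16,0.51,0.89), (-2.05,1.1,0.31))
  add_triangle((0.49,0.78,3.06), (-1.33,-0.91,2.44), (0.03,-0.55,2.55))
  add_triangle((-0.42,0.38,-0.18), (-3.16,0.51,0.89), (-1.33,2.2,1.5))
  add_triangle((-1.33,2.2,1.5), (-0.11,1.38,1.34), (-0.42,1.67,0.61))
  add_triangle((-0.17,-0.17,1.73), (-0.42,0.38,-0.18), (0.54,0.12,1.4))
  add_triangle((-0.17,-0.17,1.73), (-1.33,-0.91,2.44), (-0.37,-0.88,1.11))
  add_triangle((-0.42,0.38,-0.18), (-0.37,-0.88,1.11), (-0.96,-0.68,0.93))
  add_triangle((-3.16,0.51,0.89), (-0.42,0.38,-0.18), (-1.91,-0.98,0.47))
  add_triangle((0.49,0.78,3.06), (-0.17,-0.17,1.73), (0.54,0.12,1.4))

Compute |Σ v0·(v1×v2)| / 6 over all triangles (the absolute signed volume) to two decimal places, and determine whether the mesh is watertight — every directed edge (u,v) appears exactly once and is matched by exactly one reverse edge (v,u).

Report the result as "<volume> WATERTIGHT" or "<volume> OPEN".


17.85 WATERTIGHT

Per-triangle v0·(v1×v2)/6:
  t1: +0.0213
  t2: +0.5307
  t3: +1.4001
  t4: +0.1318
  t5: +1.4466
  t6: +0.0148
  t7: +0.1255
  t8: -0.1483
  t9: -0.3800
  t10: -0.1367
  t11: +1.4416
  t12: +2.1581
  t13: -0.0121
  t14: +2.2343
  t15: +0.8579
  t16: +0.3638
  t17: +0.2606
  t18: +0.5008
  t19: +0.1278
  t20: -1.3720
  t21: +0.0179
  t22: +0.2603
  t23: +0.1177
  t24: -0.1557
  t25: -0.3432
  t26: +2.8051
  t27: +1.6790
  t28: +1.3413
  t29: +0.4846
  t30: -0.1245
  t31: +0.1145
  t32: -0.0544
  t33: +0.6857
  t34: -0.4615
  t35: +0.7575
  t36: +0.4970
  t37: +0.2267
  t38: -0.1033
  t39: +0.1919
  t40: -0.0234
  t41: +0.2136
  t42: +0.1524
Σ = +17.8459 → |volume| = 17.85

Directed edges: 126 total, each appears once with its reverse present → watertight.


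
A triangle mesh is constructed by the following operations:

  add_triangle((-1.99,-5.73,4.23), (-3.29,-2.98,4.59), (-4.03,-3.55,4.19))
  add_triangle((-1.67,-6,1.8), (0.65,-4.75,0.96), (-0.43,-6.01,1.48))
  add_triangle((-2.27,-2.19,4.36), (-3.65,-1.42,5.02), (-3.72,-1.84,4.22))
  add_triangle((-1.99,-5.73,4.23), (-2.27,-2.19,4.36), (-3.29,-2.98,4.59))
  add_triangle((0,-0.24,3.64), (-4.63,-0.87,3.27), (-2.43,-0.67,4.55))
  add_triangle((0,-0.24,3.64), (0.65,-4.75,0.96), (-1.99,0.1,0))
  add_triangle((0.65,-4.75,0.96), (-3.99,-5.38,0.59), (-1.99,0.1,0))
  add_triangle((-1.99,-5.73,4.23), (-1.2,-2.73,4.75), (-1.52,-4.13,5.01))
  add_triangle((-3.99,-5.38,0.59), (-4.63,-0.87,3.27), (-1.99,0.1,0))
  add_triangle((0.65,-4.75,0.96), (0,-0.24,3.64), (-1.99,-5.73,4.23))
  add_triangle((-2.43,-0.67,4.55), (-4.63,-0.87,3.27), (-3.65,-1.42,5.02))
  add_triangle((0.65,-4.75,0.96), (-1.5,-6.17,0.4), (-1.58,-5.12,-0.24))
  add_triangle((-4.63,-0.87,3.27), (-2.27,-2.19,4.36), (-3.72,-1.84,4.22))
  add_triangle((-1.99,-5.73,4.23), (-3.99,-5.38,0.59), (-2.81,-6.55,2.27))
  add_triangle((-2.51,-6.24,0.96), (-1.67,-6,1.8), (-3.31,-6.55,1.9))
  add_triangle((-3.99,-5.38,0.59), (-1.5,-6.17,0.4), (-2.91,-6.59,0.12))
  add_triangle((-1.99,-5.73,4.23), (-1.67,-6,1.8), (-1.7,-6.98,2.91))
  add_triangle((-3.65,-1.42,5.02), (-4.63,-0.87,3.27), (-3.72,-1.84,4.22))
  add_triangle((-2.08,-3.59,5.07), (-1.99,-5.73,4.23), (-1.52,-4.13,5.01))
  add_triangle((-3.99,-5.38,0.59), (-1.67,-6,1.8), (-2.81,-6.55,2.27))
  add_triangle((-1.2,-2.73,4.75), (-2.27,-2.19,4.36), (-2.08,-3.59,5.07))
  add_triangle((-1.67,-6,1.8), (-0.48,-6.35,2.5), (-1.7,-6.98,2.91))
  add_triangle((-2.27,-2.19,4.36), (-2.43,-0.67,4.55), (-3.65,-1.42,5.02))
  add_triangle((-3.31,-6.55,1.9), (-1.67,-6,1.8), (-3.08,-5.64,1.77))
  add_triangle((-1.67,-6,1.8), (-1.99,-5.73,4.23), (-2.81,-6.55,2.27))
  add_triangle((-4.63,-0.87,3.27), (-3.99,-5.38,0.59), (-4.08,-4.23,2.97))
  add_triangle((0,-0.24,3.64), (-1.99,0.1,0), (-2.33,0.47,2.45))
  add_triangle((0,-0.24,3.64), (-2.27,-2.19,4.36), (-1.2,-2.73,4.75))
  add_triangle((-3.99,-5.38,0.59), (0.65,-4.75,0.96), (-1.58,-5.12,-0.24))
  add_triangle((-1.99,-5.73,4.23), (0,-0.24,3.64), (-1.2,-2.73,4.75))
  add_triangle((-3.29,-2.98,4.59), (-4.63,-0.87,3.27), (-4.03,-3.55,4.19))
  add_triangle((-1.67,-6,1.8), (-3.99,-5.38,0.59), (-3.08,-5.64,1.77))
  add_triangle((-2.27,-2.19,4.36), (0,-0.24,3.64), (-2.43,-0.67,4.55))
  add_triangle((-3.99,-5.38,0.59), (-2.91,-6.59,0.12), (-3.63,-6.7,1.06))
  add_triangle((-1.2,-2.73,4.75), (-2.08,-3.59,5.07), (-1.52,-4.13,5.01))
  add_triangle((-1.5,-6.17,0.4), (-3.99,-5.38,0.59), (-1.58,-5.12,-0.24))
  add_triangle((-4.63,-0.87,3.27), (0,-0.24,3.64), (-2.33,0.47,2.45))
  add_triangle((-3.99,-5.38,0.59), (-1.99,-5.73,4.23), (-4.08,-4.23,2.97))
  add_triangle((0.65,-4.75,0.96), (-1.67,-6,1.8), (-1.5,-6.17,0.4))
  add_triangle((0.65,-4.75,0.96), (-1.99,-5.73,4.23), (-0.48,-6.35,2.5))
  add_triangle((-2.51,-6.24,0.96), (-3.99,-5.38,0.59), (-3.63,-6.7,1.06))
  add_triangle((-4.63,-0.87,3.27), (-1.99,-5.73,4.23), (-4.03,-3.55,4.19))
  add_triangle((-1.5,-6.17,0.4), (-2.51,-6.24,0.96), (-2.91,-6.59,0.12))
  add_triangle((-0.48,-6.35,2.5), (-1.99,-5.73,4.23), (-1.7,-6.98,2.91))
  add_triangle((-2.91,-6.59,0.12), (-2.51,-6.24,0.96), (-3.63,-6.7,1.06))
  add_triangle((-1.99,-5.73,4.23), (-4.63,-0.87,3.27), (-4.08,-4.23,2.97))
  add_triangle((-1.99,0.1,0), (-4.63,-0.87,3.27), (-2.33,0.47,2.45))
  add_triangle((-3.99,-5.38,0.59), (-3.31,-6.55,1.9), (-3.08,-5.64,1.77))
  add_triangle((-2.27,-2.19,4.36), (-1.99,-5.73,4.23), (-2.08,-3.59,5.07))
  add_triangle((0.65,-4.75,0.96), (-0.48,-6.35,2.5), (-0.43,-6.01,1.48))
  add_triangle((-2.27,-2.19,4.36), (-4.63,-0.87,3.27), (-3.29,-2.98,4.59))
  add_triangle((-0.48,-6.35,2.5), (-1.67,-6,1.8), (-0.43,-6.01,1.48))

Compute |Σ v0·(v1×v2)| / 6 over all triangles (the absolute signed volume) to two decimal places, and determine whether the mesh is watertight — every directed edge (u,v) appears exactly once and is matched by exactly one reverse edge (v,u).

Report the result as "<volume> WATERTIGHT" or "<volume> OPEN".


72.67 OPEN

Per-triangle v0·(v1×v2)/6:
  t1: +3.0049
  t2: -0.0591
  t3: +1.0083
  t4: +2.4626
  t5: +0.0746
  t6: -5.6187
  t7: -0.8537
  t8: -0.2480
  t9: +5.8366
  t10: +7.8077
  t11: +1.2032
  t12: +0.8366
  t13: -0.2599
  t14: +3.4691
  t15: +1.3058
  t16: -1.1718
  t17: +0.9320
  t18: +1.2479
  t19: +1.3625
  t20: +1.7708
  t21: +0.8253
  t22: +0.9061
  t23: +1.1677
  t24: +0.2141
  t25: +2.3576
  t26: +6.2704
  t27: -0.6211
  t28: +1.9432
  t29: -3.8718
  t30: +1.0507
  t31: +2.4352
  t32: -1.7409
  t33: +2.2952
  t34: +1.3003
  t35: +0.6551
  t36: +1.6606
  t37: +2.6989
  t38: +8.1226
  t39: +2.7604
  t40: +0.6086
  t41: -0.2866
  t42: -0.5332
  t43: +1.0608
  t44: +2.1825
  t45: +0.8770
  t46: +7.1832
  t47: +1.2788
  t48: +0.4295
  t49: +1.3052
  t50: +0.9229
  t51: +1.9402
  t52: +1.1553
Σ = +72.6654 → |volume| = 72.67

Directed edges: 156 total; 6 unmatched, e.g. (-2.51,-6.24,0.96)→(-1.67,-6,1.8) → open.


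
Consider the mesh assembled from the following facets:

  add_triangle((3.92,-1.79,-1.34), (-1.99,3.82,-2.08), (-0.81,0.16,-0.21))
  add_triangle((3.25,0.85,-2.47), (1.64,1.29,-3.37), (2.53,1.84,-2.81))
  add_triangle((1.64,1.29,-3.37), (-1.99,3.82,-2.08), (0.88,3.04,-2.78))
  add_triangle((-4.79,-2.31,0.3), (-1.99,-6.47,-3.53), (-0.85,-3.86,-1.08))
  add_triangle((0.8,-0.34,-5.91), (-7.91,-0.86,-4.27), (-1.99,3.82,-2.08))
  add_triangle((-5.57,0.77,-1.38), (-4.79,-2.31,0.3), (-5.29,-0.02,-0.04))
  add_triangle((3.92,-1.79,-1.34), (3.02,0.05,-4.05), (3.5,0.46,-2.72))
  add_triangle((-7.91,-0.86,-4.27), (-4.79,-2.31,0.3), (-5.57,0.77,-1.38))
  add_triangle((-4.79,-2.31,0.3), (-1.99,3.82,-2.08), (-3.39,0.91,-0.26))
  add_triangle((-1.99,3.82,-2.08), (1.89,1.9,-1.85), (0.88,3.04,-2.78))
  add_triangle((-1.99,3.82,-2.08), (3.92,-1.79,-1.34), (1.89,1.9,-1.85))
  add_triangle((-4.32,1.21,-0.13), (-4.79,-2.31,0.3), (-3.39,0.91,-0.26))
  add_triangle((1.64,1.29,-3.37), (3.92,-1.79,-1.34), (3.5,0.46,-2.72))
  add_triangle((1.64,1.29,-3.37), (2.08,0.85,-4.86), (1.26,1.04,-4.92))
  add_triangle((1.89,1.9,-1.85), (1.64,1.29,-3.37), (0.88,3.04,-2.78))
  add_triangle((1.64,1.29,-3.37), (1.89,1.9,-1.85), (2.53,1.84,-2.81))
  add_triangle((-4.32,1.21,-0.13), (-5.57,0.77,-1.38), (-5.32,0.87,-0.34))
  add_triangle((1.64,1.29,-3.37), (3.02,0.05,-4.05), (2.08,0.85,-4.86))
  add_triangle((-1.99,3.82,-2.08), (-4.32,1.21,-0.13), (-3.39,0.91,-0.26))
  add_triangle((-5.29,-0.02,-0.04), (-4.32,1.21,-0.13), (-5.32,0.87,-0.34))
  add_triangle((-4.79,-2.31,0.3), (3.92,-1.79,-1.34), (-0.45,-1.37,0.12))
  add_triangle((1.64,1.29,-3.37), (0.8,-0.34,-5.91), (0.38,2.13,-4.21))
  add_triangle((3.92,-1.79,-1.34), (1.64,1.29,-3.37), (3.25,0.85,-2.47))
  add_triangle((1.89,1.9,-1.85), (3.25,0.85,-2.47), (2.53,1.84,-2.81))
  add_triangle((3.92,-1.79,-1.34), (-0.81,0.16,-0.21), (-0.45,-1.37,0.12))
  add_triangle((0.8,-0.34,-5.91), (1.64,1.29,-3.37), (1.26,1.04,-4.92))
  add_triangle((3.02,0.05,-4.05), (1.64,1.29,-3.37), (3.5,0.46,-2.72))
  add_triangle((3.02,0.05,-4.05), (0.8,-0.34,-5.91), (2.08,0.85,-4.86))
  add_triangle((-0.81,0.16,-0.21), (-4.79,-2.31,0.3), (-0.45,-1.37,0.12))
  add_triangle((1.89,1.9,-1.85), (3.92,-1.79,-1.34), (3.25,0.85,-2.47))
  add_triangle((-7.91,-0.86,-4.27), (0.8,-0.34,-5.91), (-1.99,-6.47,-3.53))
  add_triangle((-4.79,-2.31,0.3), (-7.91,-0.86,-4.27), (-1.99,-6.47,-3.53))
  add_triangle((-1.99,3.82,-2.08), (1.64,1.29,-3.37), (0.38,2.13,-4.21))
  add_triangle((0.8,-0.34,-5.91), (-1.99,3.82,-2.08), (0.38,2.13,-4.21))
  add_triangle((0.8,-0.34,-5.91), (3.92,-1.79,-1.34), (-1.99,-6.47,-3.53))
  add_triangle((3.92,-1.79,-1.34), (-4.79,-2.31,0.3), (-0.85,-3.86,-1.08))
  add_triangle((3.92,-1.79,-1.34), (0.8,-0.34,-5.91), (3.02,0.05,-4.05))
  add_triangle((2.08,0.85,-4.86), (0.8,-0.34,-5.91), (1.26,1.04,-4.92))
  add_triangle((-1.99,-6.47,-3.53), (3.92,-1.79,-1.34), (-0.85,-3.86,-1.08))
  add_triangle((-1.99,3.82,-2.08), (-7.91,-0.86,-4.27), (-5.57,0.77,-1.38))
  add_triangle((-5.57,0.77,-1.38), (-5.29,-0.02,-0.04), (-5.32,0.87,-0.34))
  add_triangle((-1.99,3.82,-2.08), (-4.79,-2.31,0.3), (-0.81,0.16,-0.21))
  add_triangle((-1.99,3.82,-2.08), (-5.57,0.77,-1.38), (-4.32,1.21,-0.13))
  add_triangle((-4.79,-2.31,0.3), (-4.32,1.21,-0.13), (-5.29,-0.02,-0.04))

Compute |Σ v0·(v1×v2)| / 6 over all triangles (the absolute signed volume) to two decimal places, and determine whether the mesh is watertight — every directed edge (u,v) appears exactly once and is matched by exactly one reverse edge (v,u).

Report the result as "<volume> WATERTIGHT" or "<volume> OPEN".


Per-triangle v0·(v1×v2)/6:
  t1: -1.3046
  t2: +0.9416
  t3: +2.5286
  t4: +5.0808
  t5: +34.3129
  t6: +2.4689
  t7: +2.6354
  t8: +9.0706
  t9: -2.6767
  t10: +0.7831
  t11: -2.6928
  t12: -0.4280
  t13: -1.7483
  t14: +0.5087
  t15: +1.4149
  t16: +0.3533
  t17: +0.4389
  t18: +0.8356
  t19: -0.4286
  t20: +0.2477
  t21: +1.2772
  t22: +3.0437
  t23: +2.4738
  t24: +0.4115
  t25: -0.4965
  t26: -0.6745
  t27: +1.4915
  t28: +2.3538
  t29: -0.1996
  t30: +0.6174
  t31: +50.9024
  t32: +29.5838
  t33: +1.9600
  t34: +4.5709
  t35: +27.2419
  t36: +0.3151
  t37: +5.2126
  t38: +1.1924
  t39: +5.0782
  t40: +10.4806
  t41: +0.8409
  t42: -0.0258
  t43: +3.9972
  t44: +0.1668
Σ = +204.1572 → |volume| = 204.16

Directed edges: 132 total, each appears once with its reverse present → watertight.

204.16 WATERTIGHT


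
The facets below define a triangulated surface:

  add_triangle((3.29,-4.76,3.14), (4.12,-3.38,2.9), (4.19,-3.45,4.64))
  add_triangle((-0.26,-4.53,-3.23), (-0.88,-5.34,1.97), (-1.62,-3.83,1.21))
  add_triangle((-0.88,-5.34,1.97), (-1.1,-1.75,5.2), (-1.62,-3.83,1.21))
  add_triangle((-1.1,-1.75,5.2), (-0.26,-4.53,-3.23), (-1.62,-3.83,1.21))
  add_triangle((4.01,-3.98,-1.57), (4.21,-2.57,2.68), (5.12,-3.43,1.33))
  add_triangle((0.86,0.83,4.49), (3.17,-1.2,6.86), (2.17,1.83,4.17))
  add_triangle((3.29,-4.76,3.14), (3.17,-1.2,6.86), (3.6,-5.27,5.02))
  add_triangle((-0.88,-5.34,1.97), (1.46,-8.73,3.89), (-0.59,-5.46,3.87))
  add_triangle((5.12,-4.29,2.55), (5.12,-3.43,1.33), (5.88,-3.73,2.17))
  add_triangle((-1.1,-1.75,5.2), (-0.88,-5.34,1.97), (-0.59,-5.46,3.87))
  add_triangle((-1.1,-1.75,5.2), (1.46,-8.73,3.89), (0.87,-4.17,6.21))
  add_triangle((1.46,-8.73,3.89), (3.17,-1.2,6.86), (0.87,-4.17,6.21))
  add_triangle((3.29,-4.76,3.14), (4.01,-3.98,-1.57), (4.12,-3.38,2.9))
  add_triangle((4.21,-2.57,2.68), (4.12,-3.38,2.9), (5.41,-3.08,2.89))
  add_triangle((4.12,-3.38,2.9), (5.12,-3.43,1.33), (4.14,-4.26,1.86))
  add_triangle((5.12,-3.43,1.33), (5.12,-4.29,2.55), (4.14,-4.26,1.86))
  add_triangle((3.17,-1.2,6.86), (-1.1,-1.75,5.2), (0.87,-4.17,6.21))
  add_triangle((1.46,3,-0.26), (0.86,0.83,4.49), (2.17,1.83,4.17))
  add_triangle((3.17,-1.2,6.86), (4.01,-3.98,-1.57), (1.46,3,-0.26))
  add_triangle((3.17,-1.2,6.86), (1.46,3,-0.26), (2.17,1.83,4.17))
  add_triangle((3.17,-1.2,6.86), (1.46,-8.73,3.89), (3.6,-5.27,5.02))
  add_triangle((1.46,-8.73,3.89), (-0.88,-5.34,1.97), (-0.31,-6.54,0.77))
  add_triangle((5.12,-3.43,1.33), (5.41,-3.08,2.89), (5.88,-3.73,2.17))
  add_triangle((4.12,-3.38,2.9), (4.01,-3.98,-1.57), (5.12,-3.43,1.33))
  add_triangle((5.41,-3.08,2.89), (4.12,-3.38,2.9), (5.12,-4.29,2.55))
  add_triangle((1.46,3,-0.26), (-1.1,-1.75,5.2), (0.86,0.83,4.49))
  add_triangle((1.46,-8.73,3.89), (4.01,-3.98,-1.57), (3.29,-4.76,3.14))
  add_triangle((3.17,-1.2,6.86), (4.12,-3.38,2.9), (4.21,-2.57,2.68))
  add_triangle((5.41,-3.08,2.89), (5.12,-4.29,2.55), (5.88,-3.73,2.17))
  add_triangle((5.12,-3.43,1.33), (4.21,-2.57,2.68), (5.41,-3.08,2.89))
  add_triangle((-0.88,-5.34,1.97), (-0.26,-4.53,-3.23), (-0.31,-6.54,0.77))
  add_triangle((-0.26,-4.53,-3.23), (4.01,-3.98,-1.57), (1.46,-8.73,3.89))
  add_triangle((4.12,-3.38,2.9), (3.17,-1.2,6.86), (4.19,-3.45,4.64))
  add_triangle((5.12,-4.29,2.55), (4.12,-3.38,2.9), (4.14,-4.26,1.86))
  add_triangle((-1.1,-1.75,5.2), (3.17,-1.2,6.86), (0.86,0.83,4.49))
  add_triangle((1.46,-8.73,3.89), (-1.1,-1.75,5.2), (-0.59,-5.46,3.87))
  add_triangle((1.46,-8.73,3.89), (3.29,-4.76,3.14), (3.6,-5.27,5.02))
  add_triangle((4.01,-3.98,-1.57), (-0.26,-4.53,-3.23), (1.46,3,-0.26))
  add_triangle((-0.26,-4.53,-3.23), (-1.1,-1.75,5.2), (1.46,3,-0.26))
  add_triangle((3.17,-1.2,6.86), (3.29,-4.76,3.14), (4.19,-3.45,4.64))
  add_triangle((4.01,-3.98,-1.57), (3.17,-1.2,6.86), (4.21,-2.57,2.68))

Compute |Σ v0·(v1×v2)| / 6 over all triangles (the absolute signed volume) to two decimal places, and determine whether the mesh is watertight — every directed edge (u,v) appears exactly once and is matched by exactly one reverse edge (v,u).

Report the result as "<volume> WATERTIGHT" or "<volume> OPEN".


200.16 OPEN

Per-triangle v0·(v1×v2)/6:
  t1: +2.3855
  t2: +4.4012
  t3: +4.1548
  t4: -3.8421
  t5: -1.1932
  t6: +4.0038
  t7: +3.0708
  t8: +4.6029
  t9: +0.6893
  t10: +2.5961
  t11: +9.9285
  t12: +17.2131
  t13: +6.6069
  t14: +0.2929
  t15: -1.9060
  t16: +0.9718
  t17: +10.4289
  t18: +1.9312
  t19: +23.6831
  t20: +3.8030
  t21: +13.4777
  t22: +4.6952
  t23: +0.0335
  t24: +3.4014
  t25: +1.0394
  t26: +1.7176
  t27: +17.0908
  t28: +3.0817
  t29: +1.1402
  t30: -0.4196
  t31: +2.6377
  t32: +30.4901
  t33: +1.6660
  t34: +0.5601
  t35: +7.6370
  t36: +6.7552
  t37: +5.6641
  t38: +8.9098
  t39: -4.4587
  t40: +4.3019
  t41: -3.0787
Σ = +200.1650 → |volume| = 200.16

Directed edges: 123 total; 3 unmatched, e.g. (-0.31,-6.54,0.77)→(1.46,-8.73,3.89) → open.


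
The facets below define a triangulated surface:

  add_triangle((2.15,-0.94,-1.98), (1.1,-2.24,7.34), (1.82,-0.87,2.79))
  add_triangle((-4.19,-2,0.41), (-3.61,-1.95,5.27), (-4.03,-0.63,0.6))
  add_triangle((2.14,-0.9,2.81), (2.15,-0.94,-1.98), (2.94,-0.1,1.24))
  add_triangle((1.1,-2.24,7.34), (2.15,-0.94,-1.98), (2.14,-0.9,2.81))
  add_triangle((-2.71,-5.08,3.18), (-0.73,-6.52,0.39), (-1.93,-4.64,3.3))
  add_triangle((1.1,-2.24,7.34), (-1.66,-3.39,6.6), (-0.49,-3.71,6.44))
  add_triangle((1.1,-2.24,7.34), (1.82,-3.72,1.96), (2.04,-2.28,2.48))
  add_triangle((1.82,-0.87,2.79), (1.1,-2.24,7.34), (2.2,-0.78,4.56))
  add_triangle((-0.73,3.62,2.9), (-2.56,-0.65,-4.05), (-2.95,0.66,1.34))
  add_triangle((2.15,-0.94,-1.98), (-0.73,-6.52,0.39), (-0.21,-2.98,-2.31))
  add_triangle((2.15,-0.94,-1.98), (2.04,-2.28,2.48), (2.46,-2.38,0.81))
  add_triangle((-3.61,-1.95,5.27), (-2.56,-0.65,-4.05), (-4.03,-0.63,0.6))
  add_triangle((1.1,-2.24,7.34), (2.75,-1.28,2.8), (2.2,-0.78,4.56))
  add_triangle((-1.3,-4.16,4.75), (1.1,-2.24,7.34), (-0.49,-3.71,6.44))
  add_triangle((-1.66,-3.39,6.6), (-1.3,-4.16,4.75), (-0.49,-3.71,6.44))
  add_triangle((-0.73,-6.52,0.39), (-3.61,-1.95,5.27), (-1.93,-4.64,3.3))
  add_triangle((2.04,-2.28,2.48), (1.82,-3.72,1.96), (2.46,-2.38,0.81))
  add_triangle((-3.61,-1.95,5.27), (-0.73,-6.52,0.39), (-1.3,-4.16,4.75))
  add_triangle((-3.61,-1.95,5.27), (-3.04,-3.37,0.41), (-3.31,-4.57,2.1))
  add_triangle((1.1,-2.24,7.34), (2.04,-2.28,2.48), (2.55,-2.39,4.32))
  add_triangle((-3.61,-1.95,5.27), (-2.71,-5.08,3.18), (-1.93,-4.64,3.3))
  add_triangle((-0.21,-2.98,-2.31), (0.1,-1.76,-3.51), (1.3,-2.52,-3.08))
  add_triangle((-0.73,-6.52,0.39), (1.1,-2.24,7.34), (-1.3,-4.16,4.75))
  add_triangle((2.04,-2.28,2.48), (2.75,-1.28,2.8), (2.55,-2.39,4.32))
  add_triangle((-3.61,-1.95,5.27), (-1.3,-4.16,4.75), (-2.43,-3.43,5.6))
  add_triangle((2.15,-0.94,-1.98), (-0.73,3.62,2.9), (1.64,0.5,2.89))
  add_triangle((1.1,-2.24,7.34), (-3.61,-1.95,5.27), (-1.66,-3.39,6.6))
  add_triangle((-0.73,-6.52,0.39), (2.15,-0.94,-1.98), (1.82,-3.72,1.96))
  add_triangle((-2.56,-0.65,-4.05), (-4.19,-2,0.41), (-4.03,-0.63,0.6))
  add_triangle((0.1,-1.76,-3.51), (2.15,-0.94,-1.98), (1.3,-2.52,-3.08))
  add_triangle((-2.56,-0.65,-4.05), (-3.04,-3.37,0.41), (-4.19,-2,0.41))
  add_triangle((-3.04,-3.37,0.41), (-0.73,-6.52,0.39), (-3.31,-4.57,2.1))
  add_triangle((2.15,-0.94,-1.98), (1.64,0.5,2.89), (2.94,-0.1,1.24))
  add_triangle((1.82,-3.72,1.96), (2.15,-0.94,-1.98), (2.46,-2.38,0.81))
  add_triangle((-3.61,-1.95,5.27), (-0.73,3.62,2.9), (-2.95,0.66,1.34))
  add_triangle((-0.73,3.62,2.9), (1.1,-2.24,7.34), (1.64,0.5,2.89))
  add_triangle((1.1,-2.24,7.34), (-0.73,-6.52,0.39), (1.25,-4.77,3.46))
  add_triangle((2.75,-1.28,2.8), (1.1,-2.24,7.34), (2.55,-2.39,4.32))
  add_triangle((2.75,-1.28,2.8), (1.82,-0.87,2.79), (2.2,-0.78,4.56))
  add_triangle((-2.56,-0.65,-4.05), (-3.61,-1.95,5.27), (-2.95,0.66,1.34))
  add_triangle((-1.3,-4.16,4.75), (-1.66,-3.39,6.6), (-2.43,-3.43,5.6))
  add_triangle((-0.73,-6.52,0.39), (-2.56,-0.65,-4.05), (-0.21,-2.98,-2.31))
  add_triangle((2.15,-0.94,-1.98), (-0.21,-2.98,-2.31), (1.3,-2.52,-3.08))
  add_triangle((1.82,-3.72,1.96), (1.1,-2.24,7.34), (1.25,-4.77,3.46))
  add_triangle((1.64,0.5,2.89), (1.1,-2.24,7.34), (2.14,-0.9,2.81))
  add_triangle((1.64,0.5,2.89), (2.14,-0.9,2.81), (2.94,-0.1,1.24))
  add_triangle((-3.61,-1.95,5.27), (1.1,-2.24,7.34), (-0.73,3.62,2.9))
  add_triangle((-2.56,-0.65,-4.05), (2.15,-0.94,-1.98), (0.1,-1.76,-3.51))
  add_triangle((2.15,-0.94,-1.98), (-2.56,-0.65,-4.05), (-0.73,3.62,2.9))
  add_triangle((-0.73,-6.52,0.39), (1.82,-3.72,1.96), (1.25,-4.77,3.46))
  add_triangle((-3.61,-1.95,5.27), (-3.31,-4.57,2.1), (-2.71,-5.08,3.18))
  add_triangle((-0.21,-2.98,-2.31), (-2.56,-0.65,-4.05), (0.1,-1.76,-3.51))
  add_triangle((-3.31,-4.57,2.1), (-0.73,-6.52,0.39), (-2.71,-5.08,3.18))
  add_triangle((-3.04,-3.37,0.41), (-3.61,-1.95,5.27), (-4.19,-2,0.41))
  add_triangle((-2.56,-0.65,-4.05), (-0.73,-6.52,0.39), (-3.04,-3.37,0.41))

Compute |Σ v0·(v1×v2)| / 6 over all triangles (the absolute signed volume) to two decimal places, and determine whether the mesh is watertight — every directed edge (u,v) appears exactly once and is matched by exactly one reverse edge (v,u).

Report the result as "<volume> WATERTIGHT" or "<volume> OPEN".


Per-triangle v0·(v1×v2)/6:
  t1: -2.5928
  t2: +4.4743
  t3: +1.9803
  t4: +3.1201
  t5: +2.6243
  t6: +3.2049
  t7: +3.5275
  t8: -1.0833
  t9: +7.3153
  t10: +5.8244
  t11: +0.5077
  t12: -4.9181
  t13: +2.5330
  t14: +0.5309
  t15: +2.1844
  t16: -3.2409
  t17: +1.2816
  t18: +11.9179
  t19: +3.9019
  t20: +1.3580
  t21: +2.7298
  t22: +1.4493
  t23: +13.1396
  t24: +0.8289
  t25: +0.6367
  t26: +4.2332
  t27: +6.2979
  t28: +9.2068
  t29: +3.9671
  t30: +1.2323
  t31: +5.7179
  t32: +4.6515
  t33: -0.1476
  t34: +1.5231
  t35: +9.6520
  t36: +8.6202
  t37: +9.3102
  t38: +2.0647
  t39: -0.1291
  t40: +9.2503
  t41: +1.8688
  t42: +7.2746
  t43: +0.3217
  t44: +4.1412
  t45: +2.9686
  t46: +1.4105
  t47: +24.7346
  t48: +1.7738
  t49: +6.1665
  t50: +4.3471
  t51: +4.6450
  t52: +3.0739
  t53: +4.4957
  t54: +6.5709
  t55: +12.3943
Σ = +224.8735 → |volume| = 224.87

Directed edges: 165 total; 7 unmatched, e.g. (1.82,-0.87,2.79)→(2.15,-0.94,-1.98) → open.

224.87 OPEN


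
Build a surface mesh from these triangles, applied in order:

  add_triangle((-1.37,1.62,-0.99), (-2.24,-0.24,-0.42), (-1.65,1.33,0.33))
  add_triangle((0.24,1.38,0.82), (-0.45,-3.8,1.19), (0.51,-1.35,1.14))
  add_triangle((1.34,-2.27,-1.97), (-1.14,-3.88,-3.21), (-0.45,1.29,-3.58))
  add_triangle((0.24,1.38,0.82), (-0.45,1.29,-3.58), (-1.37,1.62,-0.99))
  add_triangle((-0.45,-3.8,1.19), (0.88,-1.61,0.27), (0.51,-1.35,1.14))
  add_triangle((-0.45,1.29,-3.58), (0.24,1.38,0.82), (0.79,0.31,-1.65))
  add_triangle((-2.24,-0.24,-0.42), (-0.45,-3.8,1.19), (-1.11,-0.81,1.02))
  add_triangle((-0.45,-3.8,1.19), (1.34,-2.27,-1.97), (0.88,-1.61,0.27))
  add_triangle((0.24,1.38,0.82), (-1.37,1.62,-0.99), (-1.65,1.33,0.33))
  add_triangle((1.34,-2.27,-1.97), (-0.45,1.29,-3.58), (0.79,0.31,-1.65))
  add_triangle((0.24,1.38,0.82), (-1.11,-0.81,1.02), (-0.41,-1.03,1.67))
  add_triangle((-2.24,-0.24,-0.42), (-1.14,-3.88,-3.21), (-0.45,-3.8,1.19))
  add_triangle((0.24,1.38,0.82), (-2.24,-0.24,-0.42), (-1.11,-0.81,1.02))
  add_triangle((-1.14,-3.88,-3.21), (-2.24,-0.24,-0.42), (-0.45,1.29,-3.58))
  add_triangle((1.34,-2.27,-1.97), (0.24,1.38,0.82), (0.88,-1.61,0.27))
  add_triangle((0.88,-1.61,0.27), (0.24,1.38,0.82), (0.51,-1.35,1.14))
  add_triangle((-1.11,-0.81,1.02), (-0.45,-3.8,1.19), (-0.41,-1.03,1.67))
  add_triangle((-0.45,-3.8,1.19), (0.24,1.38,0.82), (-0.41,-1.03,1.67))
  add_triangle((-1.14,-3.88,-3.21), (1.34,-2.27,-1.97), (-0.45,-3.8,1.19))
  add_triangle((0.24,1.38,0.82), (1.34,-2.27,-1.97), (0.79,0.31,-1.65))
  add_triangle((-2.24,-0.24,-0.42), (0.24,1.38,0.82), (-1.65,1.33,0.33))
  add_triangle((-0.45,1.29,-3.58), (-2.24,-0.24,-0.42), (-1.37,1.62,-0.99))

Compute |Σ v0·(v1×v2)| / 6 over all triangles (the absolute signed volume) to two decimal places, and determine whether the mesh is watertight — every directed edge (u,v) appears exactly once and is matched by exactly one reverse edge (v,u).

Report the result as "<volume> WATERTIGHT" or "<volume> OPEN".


39.47 WATERTIGHT

Per-triangle v0·(v1×v2)/6:
  t1: +0.8341
  t2: +0.4964
  t3: +6.0807
  t4: +1.3484
  t5: +0.5857
  t6: +1.0204
  t7: +1.3914
  t8: +1.5792
  t9: +0.6700
  t10: +1.5038
  t11: +0.4289
  t12: +5.9846
  t13: +0.8209
  t14: +6.4011
  t15: +0.6552
  t16: +0.3080
  t17: +0.7256
  t18: +0.2938
  t19: +5.6642
  t20: +0.6267
  t21: +0.1127
  t22: +1.9394
Σ = +39.4713 → |volume| = 39.47

Directed edges: 66 total, each appears once with its reverse present → watertight.
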